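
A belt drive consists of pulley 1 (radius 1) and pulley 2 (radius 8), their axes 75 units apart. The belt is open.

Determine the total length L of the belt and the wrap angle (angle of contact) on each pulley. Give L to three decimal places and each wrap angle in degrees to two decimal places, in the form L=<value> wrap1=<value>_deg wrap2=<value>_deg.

L=178.928 wrap1=169.29_deg wrap2=190.71_deg

open belt: β = asin((r2−r1)/C) = asin(7/75) = 5.3554°
wrap1 = π − 2β = 169.2892°
wrap2 = π + 2β = 190.7108°
tangent length = C·cosβ = 74.6726
L = r1·wrap1 + r2·wrap2 + 2·C·cosβ = 1·2.9547 + 8·3.3285 + 2·74.6726 = 178.9281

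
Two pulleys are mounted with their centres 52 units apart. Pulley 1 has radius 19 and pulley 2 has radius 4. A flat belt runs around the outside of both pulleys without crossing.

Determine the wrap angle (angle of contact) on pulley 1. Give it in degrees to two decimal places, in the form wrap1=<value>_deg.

open belt: β = asin((r2−r1)/C) = asin(-15/52) = -16.7659°
wrap1 = π − 2β = 213.5317°
wrap2 = π + 2β = 146.4683°

wrap1=213.53_deg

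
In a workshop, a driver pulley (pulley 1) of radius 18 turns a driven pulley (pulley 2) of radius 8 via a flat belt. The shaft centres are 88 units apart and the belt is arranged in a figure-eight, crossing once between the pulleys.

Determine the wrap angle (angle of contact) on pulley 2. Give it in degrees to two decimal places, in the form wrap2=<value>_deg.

wrap2=214.37_deg

crossed belt: β = asin((r1+r2)/C) = asin(26/88) = 17.1848°
wrap1 = wrap2 = π + 2β = 214.3696°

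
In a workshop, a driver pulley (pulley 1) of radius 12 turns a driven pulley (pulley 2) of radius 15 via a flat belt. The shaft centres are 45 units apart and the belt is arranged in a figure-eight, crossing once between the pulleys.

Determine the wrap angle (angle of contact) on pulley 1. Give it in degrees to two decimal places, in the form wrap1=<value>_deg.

crossed belt: β = asin((r1+r2)/C) = asin(27/45) = 36.8699°
wrap1 = wrap2 = π + 2β = 253.7398°

wrap1=253.74_deg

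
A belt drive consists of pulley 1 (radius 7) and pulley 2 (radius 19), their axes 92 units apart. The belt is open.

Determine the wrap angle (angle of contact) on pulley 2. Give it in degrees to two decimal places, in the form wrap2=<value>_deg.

open belt: β = asin((r2−r1)/C) = asin(12/92) = 7.4947°
wrap1 = π − 2β = 165.0106°
wrap2 = π + 2β = 194.9894°

wrap2=194.99_deg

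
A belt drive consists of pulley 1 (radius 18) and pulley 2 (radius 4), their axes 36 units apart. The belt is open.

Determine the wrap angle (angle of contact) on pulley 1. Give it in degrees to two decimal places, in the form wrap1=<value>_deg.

wrap1=225.77_deg

open belt: β = asin((r2−r1)/C) = asin(-14/36) = -22.8854°
wrap1 = π − 2β = 225.7708°
wrap2 = π + 2β = 134.2292°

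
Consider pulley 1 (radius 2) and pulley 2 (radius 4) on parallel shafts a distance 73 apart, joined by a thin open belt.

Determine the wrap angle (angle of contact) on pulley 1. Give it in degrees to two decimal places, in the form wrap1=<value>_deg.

open belt: β = asin((r2−r1)/C) = asin(2/73) = 1.5699°
wrap1 = π − 2β = 176.8601°
wrap2 = π + 2β = 183.1399°

wrap1=176.86_deg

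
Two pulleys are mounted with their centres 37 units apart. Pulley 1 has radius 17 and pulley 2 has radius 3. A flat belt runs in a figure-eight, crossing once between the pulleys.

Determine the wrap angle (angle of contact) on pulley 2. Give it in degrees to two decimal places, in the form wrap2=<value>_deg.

crossed belt: β = asin((r1+r2)/C) = asin(20/37) = 32.7204°
wrap1 = wrap2 = π + 2β = 245.4409°

wrap2=245.44_deg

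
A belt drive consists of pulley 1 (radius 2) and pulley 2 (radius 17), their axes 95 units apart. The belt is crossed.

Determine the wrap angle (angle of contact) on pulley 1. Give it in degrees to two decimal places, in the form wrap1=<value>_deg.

crossed belt: β = asin((r1+r2)/C) = asin(19/95) = 11.5370°
wrap1 = wrap2 = π + 2β = 203.0739°

wrap1=203.07_deg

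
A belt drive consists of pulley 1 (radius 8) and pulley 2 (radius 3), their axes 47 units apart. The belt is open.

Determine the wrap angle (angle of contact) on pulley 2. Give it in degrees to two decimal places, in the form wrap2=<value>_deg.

open belt: β = asin((r2−r1)/C) = asin(-5/47) = -6.1069°
wrap1 = π − 2β = 192.2137°
wrap2 = π + 2β = 167.7863°

wrap2=167.79_deg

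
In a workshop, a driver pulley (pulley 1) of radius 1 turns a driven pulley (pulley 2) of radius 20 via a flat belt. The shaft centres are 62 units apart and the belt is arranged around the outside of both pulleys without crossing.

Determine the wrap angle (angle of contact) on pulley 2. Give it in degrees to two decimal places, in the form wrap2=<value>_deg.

open belt: β = asin((r2−r1)/C) = asin(19/62) = 17.8455°
wrap1 = π − 2β = 144.3090°
wrap2 = π + 2β = 215.6910°

wrap2=215.69_deg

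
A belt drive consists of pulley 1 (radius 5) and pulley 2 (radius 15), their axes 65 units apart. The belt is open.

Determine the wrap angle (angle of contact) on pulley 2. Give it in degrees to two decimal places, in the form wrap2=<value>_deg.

open belt: β = asin((r2−r1)/C) = asin(10/65) = 8.8499°
wrap1 = π − 2β = 162.3002°
wrap2 = π + 2β = 197.6998°

wrap2=197.70_deg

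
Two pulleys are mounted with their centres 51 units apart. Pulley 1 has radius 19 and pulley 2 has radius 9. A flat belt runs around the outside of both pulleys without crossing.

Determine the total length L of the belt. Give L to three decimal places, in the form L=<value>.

L=191.932

open belt: β = asin((r2−r1)/C) = asin(-10/51) = -11.3077°
wrap1 = π − 2β = 202.6155°
wrap2 = π + 2β = 157.3845°
tangent length = C·cosβ = 50.0100
L = r1·wrap1 + r2·wrap2 + 2·C·cosβ = 19·3.5363 + 9·2.7469 + 2·50.0100 = 191.9317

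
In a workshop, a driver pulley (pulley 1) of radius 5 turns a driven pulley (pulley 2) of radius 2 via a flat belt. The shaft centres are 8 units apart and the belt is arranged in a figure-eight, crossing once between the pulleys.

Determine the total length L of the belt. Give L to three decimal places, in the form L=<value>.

L=44.653

crossed belt: β = asin((r1+r2)/C) = asin(7/8) = 61.0450°
wrap1 = wrap2 = π + 2β = 302.0900°
tangent length = C·cosβ = 3.8730
L = (r1+r2)·wrap + 2·C·cosβ = 7·5.2725 + 2·3.8730 = 44.6532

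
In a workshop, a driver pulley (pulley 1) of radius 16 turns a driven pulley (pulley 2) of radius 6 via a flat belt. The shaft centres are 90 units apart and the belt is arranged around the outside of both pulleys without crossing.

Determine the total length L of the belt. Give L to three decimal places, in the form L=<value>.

L=250.227

open belt: β = asin((r2−r1)/C) = asin(-10/90) = -6.3794°
wrap1 = π − 2β = 192.7587°
wrap2 = π + 2β = 167.2413°
tangent length = C·cosβ = 89.4427
L = r1·wrap1 + r2·wrap2 + 2·C·cosβ = 16·3.3643 + 6·2.9189 + 2·89.4427 = 250.2273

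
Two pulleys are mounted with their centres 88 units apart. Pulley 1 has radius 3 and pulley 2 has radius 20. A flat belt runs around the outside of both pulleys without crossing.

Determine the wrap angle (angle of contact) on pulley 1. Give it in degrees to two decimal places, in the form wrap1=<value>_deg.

open belt: β = asin((r2−r1)/C) = asin(17/88) = 11.1385°
wrap1 = π − 2β = 157.7229°
wrap2 = π + 2β = 202.2771°

wrap1=157.72_deg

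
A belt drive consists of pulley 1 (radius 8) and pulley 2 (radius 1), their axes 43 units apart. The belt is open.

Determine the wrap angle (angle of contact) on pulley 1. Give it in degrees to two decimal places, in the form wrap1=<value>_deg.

wrap1=198.74_deg

open belt: β = asin((r2−r1)/C) = asin(-7/43) = -9.3689°
wrap1 = π − 2β = 198.7378°
wrap2 = π + 2β = 161.2622°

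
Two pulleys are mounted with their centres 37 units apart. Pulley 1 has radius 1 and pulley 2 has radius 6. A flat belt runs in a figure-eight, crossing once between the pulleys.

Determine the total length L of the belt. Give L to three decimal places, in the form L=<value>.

crossed belt: β = asin((r1+r2)/C) = asin(7/37) = 10.9055°
wrap1 = wrap2 = π + 2β = 201.8109°
tangent length = C·cosβ = 36.3318
L = (r1+r2)·wrap + 2·C·cosβ = 7·3.5223 + 2·36.3318 = 97.3195

L=97.319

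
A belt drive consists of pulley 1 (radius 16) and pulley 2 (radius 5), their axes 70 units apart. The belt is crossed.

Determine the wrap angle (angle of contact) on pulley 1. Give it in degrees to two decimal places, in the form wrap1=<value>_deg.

wrap1=214.92_deg

crossed belt: β = asin((r1+r2)/C) = asin(21/70) = 17.4576°
wrap1 = wrap2 = π + 2β = 214.9152°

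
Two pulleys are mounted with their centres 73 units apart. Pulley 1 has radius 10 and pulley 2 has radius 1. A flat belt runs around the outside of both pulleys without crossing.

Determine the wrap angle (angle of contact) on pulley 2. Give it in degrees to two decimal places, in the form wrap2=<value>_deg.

wrap2=165.84_deg

open belt: β = asin((r2−r1)/C) = asin(-9/73) = -7.0819°
wrap1 = π − 2β = 194.1638°
wrap2 = π + 2β = 165.8362°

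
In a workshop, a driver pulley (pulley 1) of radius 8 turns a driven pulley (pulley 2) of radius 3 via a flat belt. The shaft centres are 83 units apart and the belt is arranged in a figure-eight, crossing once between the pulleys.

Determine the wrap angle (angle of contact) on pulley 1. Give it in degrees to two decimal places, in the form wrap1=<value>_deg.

wrap1=195.23_deg

crossed belt: β = asin((r1+r2)/C) = asin(11/83) = 7.6158°
wrap1 = wrap2 = π + 2β = 195.2316°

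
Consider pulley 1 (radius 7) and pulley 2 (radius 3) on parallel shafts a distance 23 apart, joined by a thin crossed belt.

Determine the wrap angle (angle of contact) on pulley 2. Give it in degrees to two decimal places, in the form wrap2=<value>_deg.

crossed belt: β = asin((r1+r2)/C) = asin(10/23) = 25.7715°
wrap1 = wrap2 = π + 2β = 231.5429°

wrap2=231.54_deg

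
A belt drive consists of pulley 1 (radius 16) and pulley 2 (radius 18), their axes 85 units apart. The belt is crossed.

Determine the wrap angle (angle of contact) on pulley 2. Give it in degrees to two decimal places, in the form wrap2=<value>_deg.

wrap2=227.16_deg

crossed belt: β = asin((r1+r2)/C) = asin(34/85) = 23.5782°
wrap1 = wrap2 = π + 2β = 227.1564°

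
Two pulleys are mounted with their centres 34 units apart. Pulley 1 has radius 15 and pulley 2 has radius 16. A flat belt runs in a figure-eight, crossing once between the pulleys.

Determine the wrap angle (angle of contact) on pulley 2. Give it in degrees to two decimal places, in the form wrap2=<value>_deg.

wrap2=311.50_deg

crossed belt: β = asin((r1+r2)/C) = asin(31/34) = 65.7504°
wrap1 = wrap2 = π + 2β = 311.5007°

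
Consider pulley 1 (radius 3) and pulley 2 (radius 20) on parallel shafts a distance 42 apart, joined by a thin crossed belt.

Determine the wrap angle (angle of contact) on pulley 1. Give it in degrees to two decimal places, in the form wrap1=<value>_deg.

wrap1=246.41_deg

crossed belt: β = asin((r1+r2)/C) = asin(23/42) = 33.2038°
wrap1 = wrap2 = π + 2β = 246.4076°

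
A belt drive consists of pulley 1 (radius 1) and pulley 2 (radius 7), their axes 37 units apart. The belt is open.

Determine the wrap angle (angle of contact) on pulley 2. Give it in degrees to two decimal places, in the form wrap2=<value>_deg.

wrap2=198.66_deg

open belt: β = asin((r2−r1)/C) = asin(6/37) = 9.3324°
wrap1 = π − 2β = 161.3352°
wrap2 = π + 2β = 198.6648°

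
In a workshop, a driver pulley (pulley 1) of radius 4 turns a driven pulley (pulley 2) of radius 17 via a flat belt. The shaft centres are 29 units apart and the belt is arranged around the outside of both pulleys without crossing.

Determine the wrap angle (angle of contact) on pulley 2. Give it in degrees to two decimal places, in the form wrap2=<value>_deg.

wrap2=233.27_deg

open belt: β = asin((r2−r1)/C) = asin(13/29) = 26.6331°
wrap1 = π − 2β = 126.7338°
wrap2 = π + 2β = 233.2662°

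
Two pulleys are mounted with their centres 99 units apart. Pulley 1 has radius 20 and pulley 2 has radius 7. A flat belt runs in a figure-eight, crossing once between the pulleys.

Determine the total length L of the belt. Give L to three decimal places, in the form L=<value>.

L=290.233

crossed belt: β = asin((r1+r2)/C) = asin(27/99) = 15.8266°
wrap1 = wrap2 = π + 2β = 211.6532°
tangent length = C·cosβ = 95.2470
L = (r1+r2)·wrap + 2·C·cosβ = 27·3.6940 + 2·95.2470 = 290.2333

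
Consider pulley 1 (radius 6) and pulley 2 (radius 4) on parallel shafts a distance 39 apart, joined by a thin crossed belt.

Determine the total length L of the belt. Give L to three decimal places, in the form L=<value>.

crossed belt: β = asin((r1+r2)/C) = asin(10/39) = 14.8572°
wrap1 = wrap2 = π + 2β = 209.7143°
tangent length = C·cosβ = 37.6962
L = (r1+r2)·wrap + 2·C·cosβ = 10·3.6602 + 2·37.6962 = 111.9944

L=111.994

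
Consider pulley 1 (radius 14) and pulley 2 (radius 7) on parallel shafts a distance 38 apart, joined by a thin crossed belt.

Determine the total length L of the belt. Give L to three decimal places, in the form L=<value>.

L=153.906

crossed belt: β = asin((r1+r2)/C) = asin(21/38) = 33.5477°
wrap1 = wrap2 = π + 2β = 247.0955°
tangent length = C·cosβ = 31.6702
L = (r1+r2)·wrap + 2·C·cosβ = 21·4.3126 + 2·31.6702 = 153.9056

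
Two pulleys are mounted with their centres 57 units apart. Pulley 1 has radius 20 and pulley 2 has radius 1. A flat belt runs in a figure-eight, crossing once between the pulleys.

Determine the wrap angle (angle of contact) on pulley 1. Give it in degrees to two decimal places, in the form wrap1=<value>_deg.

crossed belt: β = asin((r1+r2)/C) = asin(21/57) = 21.6183°
wrap1 = wrap2 = π + 2β = 223.2365°

wrap1=223.24_deg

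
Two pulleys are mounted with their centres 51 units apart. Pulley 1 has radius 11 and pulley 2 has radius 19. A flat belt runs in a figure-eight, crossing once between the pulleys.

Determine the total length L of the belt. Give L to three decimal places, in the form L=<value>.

crossed belt: β = asin((r1+r2)/C) = asin(30/51) = 36.0319°
wrap1 = wrap2 = π + 2β = 252.0638°
tangent length = C·cosβ = 41.2432
L = (r1+r2)·wrap + 2·C·cosβ = 30·4.3993 + 2·41.2432 = 214.4666

L=214.467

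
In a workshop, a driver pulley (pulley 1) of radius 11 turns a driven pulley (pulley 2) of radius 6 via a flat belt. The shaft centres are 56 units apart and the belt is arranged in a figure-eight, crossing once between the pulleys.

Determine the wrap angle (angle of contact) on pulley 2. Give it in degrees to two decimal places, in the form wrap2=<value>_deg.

wrap2=215.34_deg

crossed belt: β = asin((r1+r2)/C) = asin(17/56) = 17.6722°
wrap1 = wrap2 = π + 2β = 215.3445°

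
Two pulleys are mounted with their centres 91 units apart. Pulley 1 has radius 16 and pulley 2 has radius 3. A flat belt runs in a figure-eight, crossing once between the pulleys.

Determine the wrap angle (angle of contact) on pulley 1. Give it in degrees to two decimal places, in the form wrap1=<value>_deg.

crossed belt: β = asin((r1+r2)/C) = asin(19/91) = 12.0515°
wrap1 = wrap2 = π + 2β = 204.1030°

wrap1=204.10_deg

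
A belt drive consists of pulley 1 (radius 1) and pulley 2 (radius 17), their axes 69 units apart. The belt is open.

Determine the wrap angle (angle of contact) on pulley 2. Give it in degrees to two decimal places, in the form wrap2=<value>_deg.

wrap2=206.82_deg

open belt: β = asin((r2−r1)/C) = asin(16/69) = 13.4080°
wrap1 = π − 2β = 153.1840°
wrap2 = π + 2β = 206.8160°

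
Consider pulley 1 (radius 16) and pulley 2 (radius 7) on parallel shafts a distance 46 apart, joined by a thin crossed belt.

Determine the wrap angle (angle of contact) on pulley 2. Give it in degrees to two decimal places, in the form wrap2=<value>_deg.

crossed belt: β = asin((r1+r2)/C) = asin(23/46) = 30.0000°
wrap1 = wrap2 = π + 2β = 240.0000°

wrap2=240.00_deg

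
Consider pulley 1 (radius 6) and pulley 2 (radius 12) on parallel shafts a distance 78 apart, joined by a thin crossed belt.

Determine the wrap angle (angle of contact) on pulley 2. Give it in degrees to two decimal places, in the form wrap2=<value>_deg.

crossed belt: β = asin((r1+r2)/C) = asin(18/78) = 13.3424°
wrap1 = wrap2 = π + 2β = 206.6847°

wrap2=206.68_deg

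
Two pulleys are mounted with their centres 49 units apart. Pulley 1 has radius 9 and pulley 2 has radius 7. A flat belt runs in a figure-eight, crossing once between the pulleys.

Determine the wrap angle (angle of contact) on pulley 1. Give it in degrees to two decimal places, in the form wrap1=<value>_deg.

crossed belt: β = asin((r1+r2)/C) = asin(16/49) = 19.0583°
wrap1 = wrap2 = π + 2β = 218.1167°

wrap1=218.12_deg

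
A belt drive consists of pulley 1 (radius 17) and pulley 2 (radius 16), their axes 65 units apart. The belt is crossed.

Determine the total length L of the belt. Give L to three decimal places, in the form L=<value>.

crossed belt: β = asin((r1+r2)/C) = asin(33/65) = 30.5102°
wrap1 = wrap2 = π + 2β = 241.0205°
tangent length = C·cosβ = 56.0000
L = (r1+r2)·wrap + 2·C·cosβ = 33·4.2066 + 2·56.0000 = 250.8178

L=250.818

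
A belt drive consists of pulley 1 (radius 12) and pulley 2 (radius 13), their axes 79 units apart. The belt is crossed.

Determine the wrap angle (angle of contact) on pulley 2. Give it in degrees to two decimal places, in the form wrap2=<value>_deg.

wrap2=216.90_deg

crossed belt: β = asin((r1+r2)/C) = asin(25/79) = 18.4487°
wrap1 = wrap2 = π + 2β = 216.8974°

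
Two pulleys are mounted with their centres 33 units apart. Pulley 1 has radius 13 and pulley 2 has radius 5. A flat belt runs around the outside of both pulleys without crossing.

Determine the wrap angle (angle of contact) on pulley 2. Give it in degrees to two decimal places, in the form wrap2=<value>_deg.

wrap2=151.94_deg

open belt: β = asin((r2−r1)/C) = asin(-8/33) = -14.0297°
wrap1 = π − 2β = 208.0593°
wrap2 = π + 2β = 151.9407°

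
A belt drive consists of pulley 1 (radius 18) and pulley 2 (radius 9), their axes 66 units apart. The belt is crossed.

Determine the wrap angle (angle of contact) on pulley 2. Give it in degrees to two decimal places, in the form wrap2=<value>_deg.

crossed belt: β = asin((r1+r2)/C) = asin(27/66) = 24.1477°
wrap1 = wrap2 = π + 2β = 228.2955°

wrap2=228.30_deg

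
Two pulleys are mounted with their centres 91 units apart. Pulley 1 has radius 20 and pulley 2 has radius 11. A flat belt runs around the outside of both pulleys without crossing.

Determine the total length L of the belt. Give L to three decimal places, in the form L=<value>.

open belt: β = asin((r2−r1)/C) = asin(-9/91) = -5.6759°
wrap1 = π − 2β = 191.3518°
wrap2 = π + 2β = 168.6482°
tangent length = C·cosβ = 90.5539
L = r1·wrap1 + r2·wrap2 + 2·C·cosβ = 20·3.3397 + 11·2.9435 + 2·90.5539 = 280.2802

L=280.280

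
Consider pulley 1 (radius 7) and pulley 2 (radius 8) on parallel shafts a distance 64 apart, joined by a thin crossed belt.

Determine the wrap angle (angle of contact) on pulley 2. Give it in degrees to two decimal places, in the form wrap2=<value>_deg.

crossed belt: β = asin((r1+r2)/C) = asin(15/64) = 13.5548°
wrap1 = wrap2 = π + 2β = 207.1096°

wrap2=207.11_deg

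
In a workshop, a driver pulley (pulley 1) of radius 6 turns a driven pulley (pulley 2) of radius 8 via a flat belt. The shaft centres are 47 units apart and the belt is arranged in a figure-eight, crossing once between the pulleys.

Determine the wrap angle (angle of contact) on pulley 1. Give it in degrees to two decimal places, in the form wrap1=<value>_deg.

wrap1=214.66_deg

crossed belt: β = asin((r1+r2)/C) = asin(14/47) = 17.3299°
wrap1 = wrap2 = π + 2β = 214.6597°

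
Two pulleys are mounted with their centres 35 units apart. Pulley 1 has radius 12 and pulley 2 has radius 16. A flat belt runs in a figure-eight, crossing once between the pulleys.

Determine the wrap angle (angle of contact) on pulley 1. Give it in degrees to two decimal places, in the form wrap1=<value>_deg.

crossed belt: β = asin((r1+r2)/C) = asin(28/35) = 53.1301°
wrap1 = wrap2 = π + 2β = 286.2602°

wrap1=286.26_deg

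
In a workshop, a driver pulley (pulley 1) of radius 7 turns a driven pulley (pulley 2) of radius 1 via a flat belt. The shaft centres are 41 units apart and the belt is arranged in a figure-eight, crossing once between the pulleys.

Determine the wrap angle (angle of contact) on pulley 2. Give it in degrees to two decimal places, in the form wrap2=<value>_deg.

wrap2=202.50_deg

crossed belt: β = asin((r1+r2)/C) = asin(8/41) = 11.2518°
wrap1 = wrap2 = π + 2β = 202.5037°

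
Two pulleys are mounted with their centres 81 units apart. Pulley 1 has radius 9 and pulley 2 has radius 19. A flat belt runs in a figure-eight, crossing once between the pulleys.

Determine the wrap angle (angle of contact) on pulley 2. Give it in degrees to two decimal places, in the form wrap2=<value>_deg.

wrap2=220.45_deg

crossed belt: β = asin((r1+r2)/C) = asin(28/81) = 20.2233°
wrap1 = wrap2 = π + 2β = 220.4465°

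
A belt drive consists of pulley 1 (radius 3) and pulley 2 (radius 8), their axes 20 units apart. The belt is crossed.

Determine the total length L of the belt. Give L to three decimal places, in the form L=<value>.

crossed belt: β = asin((r1+r2)/C) = asin(11/20) = 33.3670°
wrap1 = wrap2 = π + 2β = 246.7340°
tangent length = C·cosβ = 16.7033
L = (r1+r2)·wrap + 2·C·cosβ = 11·4.3063 + 2·16.7033 = 80.7761

L=80.776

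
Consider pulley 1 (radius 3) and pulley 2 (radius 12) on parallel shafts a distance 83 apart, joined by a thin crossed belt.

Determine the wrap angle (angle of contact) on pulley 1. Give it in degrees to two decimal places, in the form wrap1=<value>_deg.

wrap1=200.82_deg

crossed belt: β = asin((r1+r2)/C) = asin(15/83) = 10.4119°
wrap1 = wrap2 = π + 2β = 200.8237°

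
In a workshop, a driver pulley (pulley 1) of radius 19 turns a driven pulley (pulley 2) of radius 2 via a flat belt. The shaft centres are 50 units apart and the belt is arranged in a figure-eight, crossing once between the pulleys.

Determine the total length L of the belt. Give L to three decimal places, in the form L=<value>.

crossed belt: β = asin((r1+r2)/C) = asin(21/50) = 24.8346°
wrap1 = wrap2 = π + 2β = 229.6692°
tangent length = C·cosβ = 45.3762
L = (r1+r2)·wrap + 2·C·cosβ = 21·4.0085 + 2·45.3762 = 174.9306

L=174.931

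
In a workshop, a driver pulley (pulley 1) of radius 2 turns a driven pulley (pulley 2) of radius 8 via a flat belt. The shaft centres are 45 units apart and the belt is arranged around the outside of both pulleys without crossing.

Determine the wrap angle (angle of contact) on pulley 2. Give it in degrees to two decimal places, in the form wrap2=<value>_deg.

open belt: β = asin((r2−r1)/C) = asin(6/45) = 7.6623°
wrap1 = π − 2β = 164.6755°
wrap2 = π + 2β = 195.3245°

wrap2=195.32_deg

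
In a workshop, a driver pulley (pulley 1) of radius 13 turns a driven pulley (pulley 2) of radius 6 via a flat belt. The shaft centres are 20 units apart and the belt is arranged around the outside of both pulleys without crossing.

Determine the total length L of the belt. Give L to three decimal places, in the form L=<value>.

open belt: β = asin((r2−r1)/C) = asin(-7/20) = -20.4873°
wrap1 = π − 2β = 220.9746°
wrap2 = π + 2β = 139.0254°
tangent length = C·cosβ = 18.7350
L = r1·wrap1 + r2·wrap2 + 2·C·cosβ = 13·3.8567 + 6·2.4265 + 2·18.7350 = 102.1662

L=102.166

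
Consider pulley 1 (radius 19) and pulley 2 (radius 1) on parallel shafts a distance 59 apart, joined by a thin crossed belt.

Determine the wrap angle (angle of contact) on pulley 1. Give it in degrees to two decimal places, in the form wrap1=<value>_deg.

wrap1=219.63_deg

crossed belt: β = asin((r1+r2)/C) = asin(20/59) = 19.8149°
wrap1 = wrap2 = π + 2β = 219.6299°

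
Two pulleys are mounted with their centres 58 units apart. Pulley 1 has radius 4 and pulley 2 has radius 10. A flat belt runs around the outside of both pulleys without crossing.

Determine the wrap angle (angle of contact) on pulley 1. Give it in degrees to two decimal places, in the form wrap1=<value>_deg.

open belt: β = asin((r2−r1)/C) = asin(6/58) = 5.9378°
wrap1 = π − 2β = 168.1245°
wrap2 = π + 2β = 191.8755°

wrap1=168.12_deg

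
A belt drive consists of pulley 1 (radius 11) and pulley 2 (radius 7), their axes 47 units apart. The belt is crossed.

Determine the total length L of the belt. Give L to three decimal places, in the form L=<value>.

crossed belt: β = asin((r1+r2)/C) = asin(18/47) = 22.5183°
wrap1 = wrap2 = π + 2β = 225.0366°
tangent length = C·cosβ = 43.4166
L = (r1+r2)·wrap + 2·C·cosβ = 18·3.9276 + 2·43.4166 = 157.5305

L=157.531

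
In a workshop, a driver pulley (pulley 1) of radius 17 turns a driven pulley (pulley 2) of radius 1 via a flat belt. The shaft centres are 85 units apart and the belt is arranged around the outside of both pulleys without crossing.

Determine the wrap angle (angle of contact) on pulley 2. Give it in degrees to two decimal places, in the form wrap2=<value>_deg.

open belt: β = asin((r2−r1)/C) = asin(-16/85) = -10.8498°
wrap1 = π − 2β = 201.6996°
wrap2 = π + 2β = 158.3004°

wrap2=158.30_deg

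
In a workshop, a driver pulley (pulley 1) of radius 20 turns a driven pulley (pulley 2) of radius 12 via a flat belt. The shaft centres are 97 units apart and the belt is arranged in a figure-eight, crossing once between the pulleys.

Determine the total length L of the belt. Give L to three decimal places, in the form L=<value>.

L=305.187

crossed belt: β = asin((r1+r2)/C) = asin(32/97) = 19.2625°
wrap1 = wrap2 = π + 2β = 218.5250°
tangent length = C·cosβ = 91.5696
L = (r1+r2)·wrap + 2·C·cosβ = 32·3.8140 + 2·91.5696 = 305.1867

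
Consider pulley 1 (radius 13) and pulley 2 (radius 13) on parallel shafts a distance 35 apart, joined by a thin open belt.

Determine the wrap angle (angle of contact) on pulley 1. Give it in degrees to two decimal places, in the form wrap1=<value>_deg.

open belt: β = asin((r2−r1)/C) = asin(0/35) = 0.0000°
wrap1 = π − 2β = 180.0000°
wrap2 = π + 2β = 180.0000°

wrap1=180.00_deg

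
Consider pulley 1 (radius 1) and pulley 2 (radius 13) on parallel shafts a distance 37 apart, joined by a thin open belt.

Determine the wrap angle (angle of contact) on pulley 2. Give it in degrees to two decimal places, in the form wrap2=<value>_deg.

open belt: β = asin((r2−r1)/C) = asin(12/37) = 18.9246°
wrap1 = π − 2β = 142.1507°
wrap2 = π + 2β = 217.8493°

wrap2=217.85_deg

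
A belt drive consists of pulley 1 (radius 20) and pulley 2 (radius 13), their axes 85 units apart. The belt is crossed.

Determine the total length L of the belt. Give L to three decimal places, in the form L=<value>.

crossed belt: β = asin((r1+r2)/C) = asin(33/85) = 22.8447°
wrap1 = wrap2 = π + 2β = 225.6895°
tangent length = C·cosβ = 78.3326
L = (r1+r2)·wrap + 2·C·cosβ = 33·3.9390 + 2·78.3326 = 286.6531

L=286.653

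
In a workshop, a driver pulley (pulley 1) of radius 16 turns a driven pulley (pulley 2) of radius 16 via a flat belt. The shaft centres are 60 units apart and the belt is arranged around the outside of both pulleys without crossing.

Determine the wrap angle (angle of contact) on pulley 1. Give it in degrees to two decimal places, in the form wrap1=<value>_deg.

wrap1=180.00_deg

open belt: β = asin((r2−r1)/C) = asin(0/60) = 0.0000°
wrap1 = π − 2β = 180.0000°
wrap2 = π + 2β = 180.0000°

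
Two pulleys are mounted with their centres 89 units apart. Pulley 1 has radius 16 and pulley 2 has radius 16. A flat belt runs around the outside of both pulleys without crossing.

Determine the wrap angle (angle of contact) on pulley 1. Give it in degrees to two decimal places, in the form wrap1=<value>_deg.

open belt: β = asin((r2−r1)/C) = asin(0/89) = 0.0000°
wrap1 = π − 2β = 180.0000°
wrap2 = π + 2β = 180.0000°

wrap1=180.00_deg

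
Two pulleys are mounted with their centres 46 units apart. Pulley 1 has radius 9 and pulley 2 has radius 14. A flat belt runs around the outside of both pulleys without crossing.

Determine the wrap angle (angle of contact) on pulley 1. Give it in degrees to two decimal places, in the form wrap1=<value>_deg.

wrap1=167.52_deg

open belt: β = asin((r2−r1)/C) = asin(5/46) = 6.2401°
wrap1 = π − 2β = 167.5197°
wrap2 = π + 2β = 192.4803°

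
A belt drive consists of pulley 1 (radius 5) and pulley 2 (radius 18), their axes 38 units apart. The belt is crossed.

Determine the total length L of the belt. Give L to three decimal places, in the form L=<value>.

L=162.659

crossed belt: β = asin((r1+r2)/C) = asin(23/38) = 37.2478°
wrap1 = wrap2 = π + 2β = 254.4956°
tangent length = C·cosβ = 30.2490
L = (r1+r2)·wrap + 2·C·cosβ = 23·4.4418 + 2·30.2490 = 162.6590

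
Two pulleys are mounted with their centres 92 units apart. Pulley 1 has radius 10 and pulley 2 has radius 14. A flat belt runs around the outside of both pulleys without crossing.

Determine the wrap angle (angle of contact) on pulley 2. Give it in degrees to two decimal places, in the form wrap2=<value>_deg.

open belt: β = asin((r2−r1)/C) = asin(4/92) = 2.4919°
wrap1 = π − 2β = 175.0162°
wrap2 = π + 2β = 184.9838°

wrap2=184.98_deg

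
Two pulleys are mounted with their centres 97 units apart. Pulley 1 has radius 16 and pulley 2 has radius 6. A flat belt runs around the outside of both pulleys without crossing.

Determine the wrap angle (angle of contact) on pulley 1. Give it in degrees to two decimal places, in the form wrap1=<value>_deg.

open belt: β = asin((r2−r1)/C) = asin(-10/97) = -5.9173°
wrap1 = π − 2β = 191.8346°
wrap2 = π + 2β = 168.1654°

wrap1=191.83_deg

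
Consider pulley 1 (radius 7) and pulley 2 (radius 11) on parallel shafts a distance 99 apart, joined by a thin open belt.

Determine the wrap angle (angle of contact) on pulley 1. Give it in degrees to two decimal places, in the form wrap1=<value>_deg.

wrap1=175.37_deg

open belt: β = asin((r2−r1)/C) = asin(4/99) = 2.3156°
wrap1 = π − 2β = 175.3688°
wrap2 = π + 2β = 184.6312°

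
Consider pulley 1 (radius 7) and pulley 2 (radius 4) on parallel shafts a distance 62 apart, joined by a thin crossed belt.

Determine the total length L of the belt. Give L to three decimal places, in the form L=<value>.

crossed belt: β = asin((r1+r2)/C) = asin(11/62) = 10.2195°
wrap1 = wrap2 = π + 2β = 200.4390°
tangent length = C·cosβ = 61.0164
L = (r1+r2)·wrap + 2·C·cosβ = 11·3.4983 + 2·61.0164 = 160.5143

L=160.514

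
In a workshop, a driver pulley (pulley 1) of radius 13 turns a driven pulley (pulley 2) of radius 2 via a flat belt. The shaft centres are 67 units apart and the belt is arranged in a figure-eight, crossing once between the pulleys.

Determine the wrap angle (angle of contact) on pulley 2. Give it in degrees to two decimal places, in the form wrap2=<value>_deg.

crossed belt: β = asin((r1+r2)/C) = asin(15/67) = 12.9371°
wrap1 = wrap2 = π + 2β = 205.8741°

wrap2=205.87_deg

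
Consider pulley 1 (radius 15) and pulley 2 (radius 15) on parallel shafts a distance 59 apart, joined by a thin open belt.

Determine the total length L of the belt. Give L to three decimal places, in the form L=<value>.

open belt: β = asin((r2−r1)/C) = asin(0/59) = 0.0000°
wrap1 = π − 2β = 180.0000°
wrap2 = π + 2β = 180.0000°
tangent length = C·cosβ = 59.0000
L = r1·wrap1 + r2·wrap2 + 2·C·cosβ = 15·3.1416 + 15·3.1416 + 2·59.0000 = 212.2478

L=212.248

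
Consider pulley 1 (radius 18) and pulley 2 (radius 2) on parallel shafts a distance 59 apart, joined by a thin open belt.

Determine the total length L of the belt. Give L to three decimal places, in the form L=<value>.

open belt: β = asin((r2−r1)/C) = asin(-16/59) = -15.7349°
wrap1 = π − 2β = 211.4698°
wrap2 = π + 2β = 148.5302°
tangent length = C·cosβ = 56.7891
L = r1·wrap1 + r2·wrap2 + 2·C·cosβ = 18·3.6908 + 2·2.5923 + 2·56.7891 = 185.1980

L=185.198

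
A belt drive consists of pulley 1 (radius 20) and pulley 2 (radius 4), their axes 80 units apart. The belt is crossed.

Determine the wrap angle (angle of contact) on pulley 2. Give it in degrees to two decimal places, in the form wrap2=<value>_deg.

crossed belt: β = asin((r1+r2)/C) = asin(24/80) = 17.4576°
wrap1 = wrap2 = π + 2β = 214.9152°

wrap2=214.92_deg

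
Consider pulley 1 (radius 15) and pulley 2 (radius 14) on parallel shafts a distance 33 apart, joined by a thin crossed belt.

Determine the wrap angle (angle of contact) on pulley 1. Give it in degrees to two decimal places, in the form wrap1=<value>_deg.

wrap1=302.99_deg

crossed belt: β = asin((r1+r2)/C) = asin(29/33) = 61.4965°
wrap1 = wrap2 = π + 2β = 302.9930°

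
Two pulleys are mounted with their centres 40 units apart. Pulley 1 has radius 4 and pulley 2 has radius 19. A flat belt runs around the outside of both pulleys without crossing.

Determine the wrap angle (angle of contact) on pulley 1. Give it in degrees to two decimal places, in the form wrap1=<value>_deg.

open belt: β = asin((r2−r1)/C) = asin(15/40) = 22.0243°
wrap1 = π − 2β = 135.9514°
wrap2 = π + 2β = 224.0486°

wrap1=135.95_deg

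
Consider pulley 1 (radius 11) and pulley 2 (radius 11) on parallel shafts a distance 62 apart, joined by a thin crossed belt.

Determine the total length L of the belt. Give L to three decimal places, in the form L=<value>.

crossed belt: β = asin((r1+r2)/C) = asin(22/62) = 20.7836°
wrap1 = wrap2 = π + 2β = 221.5671°
tangent length = C·cosβ = 57.9655
L = (r1+r2)·wrap + 2·C·cosβ = 22·3.8671 + 2·57.9655 = 201.0067

L=201.007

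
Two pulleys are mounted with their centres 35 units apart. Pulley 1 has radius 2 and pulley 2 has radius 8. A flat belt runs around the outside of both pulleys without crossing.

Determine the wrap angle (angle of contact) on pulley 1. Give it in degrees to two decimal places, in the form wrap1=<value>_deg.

open belt: β = asin((r2−r1)/C) = asin(6/35) = 9.8709°
wrap1 = π − 2β = 160.2582°
wrap2 = π + 2β = 199.7418°

wrap1=160.26_deg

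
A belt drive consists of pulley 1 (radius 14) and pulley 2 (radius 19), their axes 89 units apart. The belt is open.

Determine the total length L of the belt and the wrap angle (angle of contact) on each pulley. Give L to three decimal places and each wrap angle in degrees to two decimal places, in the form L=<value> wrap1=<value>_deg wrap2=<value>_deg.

L=281.954 wrap1=173.56_deg wrap2=186.44_deg

open belt: β = asin((r2−r1)/C) = asin(5/89) = 3.2206°
wrap1 = π − 2β = 173.5589°
wrap2 = π + 2β = 186.4411°
tangent length = C·cosβ = 88.8594
L = r1·wrap1 + r2·wrap2 + 2·C·cosβ = 14·3.0292 + 19·3.2540 + 2·88.8594 = 281.9535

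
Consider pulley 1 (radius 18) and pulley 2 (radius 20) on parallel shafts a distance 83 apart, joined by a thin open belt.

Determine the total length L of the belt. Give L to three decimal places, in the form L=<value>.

L=285.429

open belt: β = asin((r2−r1)/C) = asin(2/83) = 1.3808°
wrap1 = π − 2β = 177.2385°
wrap2 = π + 2β = 182.7615°
tangent length = C·cosβ = 82.9759
L = r1·wrap1 + r2·wrap2 + 2·C·cosβ = 18·3.0934 + 20·3.1898 + 2·82.9759 = 285.4287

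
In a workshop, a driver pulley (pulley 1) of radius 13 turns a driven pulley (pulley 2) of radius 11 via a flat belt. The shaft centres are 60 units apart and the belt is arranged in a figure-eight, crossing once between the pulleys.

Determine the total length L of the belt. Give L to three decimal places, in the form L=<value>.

crossed belt: β = asin((r1+r2)/C) = asin(24/60) = 23.5782°
wrap1 = wrap2 = π + 2β = 227.1564°
tangent length = C·cosβ = 54.9909
L = (r1+r2)·wrap + 2·C·cosβ = 24·3.9646 + 2·54.9909 = 205.1328

L=205.133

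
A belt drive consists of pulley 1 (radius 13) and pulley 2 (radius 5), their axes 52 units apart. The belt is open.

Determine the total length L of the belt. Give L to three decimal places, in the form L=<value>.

open belt: β = asin((r2−r1)/C) = asin(-8/52) = -8.8499°
wrap1 = π − 2β = 197.6998°
wrap2 = π + 2β = 162.3002°
tangent length = C·cosβ = 51.3809
L = r1·wrap1 + r2·wrap2 + 2·C·cosβ = 13·3.4505 + 5·2.8327 + 2·51.3809 = 161.7819

L=161.782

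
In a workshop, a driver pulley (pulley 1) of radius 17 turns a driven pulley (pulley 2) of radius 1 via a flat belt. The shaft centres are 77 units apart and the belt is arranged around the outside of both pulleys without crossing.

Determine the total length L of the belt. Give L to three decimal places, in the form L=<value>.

open belt: β = asin((r2−r1)/C) = asin(-16/77) = -11.9930°
wrap1 = π − 2β = 203.9860°
wrap2 = π + 2β = 156.0140°
tangent length = C·cosβ = 75.3193
L = r1·wrap1 + r2·wrap2 + 2·C·cosβ = 17·3.5602 + 1·2.7230 + 2·75.3193 = 213.8855

L=213.885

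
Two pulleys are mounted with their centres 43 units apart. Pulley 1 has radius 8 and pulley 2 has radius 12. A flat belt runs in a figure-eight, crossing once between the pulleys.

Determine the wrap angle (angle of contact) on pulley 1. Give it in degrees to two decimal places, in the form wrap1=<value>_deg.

wrap1=235.44_deg

crossed belt: β = asin((r1+r2)/C) = asin(20/43) = 27.7177°
wrap1 = wrap2 = π + 2β = 235.4355°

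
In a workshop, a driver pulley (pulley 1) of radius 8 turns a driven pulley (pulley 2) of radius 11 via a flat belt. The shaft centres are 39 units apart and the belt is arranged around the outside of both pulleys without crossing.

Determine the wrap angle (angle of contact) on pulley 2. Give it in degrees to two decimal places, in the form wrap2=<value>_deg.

wrap2=188.82_deg

open belt: β = asin((r2−r1)/C) = asin(3/39) = 4.4117°
wrap1 = π − 2β = 171.1765°
wrap2 = π + 2β = 188.8235°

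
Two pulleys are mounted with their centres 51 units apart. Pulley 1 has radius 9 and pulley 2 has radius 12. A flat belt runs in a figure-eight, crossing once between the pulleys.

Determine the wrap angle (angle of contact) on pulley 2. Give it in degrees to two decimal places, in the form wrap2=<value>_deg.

wrap2=228.63_deg

crossed belt: β = asin((r1+r2)/C) = asin(21/51) = 24.3157°
wrap1 = wrap2 = π + 2β = 228.6315°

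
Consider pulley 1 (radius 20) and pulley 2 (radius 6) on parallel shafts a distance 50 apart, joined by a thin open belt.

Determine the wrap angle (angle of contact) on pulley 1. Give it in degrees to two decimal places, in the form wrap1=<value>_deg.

wrap1=212.52_deg

open belt: β = asin((r2−r1)/C) = asin(-14/50) = -16.2602°
wrap1 = π − 2β = 212.5204°
wrap2 = π + 2β = 147.4796°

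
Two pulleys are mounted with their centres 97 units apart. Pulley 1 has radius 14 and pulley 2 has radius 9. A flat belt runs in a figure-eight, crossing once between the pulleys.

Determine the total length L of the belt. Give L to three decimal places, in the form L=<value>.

L=271.736

crossed belt: β = asin((r1+r2)/C) = asin(23/97) = 13.7162°
wrap1 = wrap2 = π + 2β = 207.4325°
tangent length = C·cosβ = 94.2338
L = (r1+r2)·wrap + 2·C·cosβ = 23·3.6204 + 2·94.2338 = 271.7362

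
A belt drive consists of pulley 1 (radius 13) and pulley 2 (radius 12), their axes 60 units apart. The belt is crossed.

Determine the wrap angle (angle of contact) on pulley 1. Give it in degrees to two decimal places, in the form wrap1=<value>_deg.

wrap1=229.25_deg

crossed belt: β = asin((r1+r2)/C) = asin(25/60) = 24.6243°
wrap1 = wrap2 = π + 2β = 229.2486°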